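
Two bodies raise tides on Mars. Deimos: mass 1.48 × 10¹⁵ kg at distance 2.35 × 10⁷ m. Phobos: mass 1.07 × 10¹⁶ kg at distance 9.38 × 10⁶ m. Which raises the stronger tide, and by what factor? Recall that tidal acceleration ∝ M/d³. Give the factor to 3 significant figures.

Phobos, by a factor of ≈ 114

Tidal stretch scales as M/d³; compute that for each body.
Deimos: (1.48 × 10¹⁵) / (2.35 × 10⁷)³ = 1.140 × 10⁻⁷
Phobos: (1.07 × 10¹⁶) / (9.38 × 10⁶)³ = 1.297 × 10⁻⁵
Ratio (larger/smaller) = 114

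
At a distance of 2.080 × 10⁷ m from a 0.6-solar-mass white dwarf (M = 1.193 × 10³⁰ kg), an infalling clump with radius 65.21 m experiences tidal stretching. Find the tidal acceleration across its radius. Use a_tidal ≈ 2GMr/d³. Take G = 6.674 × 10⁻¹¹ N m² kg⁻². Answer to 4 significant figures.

Δg = 2GMr/d³
   = 2 × (6.674 × 10⁻¹¹) × (1.193 × 10³⁰) × (65.21) / (2.080 × 10⁷)³
   = 1.154 m/s²

1.154 m/s²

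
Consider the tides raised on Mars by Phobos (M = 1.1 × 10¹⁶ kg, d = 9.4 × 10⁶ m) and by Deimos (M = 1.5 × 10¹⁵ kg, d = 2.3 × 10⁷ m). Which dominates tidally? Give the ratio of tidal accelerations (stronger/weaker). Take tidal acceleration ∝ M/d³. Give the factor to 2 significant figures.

Phobos, by a factor of ≈ 110

The tide-raising term goes as M/d³ (the gradient of a 1/d² field).
Phobos: (1.1 × 10¹⁶) / (9.4 × 10⁶)³ = 1.324 × 10⁻⁵
Deimos: (1.5 × 10¹⁵) / (2.3 × 10⁷)³ = 1.233 × 10⁻⁷
Ratio (larger/smaller) = 110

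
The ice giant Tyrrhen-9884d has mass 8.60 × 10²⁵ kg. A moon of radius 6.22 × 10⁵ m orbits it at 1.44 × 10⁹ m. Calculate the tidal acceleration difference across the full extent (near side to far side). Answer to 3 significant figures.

4.78 × 10⁻⁶ m/s²

a_tidal = 4GMr/d³
        = 4 × (6.674 × 10⁻¹¹) × (8.60 × 10²⁵) × (6.22 × 10⁵) / (1.44 × 10⁹)³
        = 4.78 × 10⁻⁶ m/s²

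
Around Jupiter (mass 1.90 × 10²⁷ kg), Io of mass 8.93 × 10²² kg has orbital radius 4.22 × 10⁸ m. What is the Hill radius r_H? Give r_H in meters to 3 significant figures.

r_H ≈ a (m/3M)^(1/3)
    = (4.22 × 10⁸) × (8.93 × 10²² / (3 × 1.90 × 10²⁷))^(1/3)
    = 1.06 × 10⁷ m

1.06 × 10⁷ m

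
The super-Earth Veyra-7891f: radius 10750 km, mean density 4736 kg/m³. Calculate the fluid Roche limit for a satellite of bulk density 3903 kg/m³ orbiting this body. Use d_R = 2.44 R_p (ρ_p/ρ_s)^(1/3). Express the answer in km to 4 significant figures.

27980 km

d_R = 2.44 × 10750 km × (4736/3903)^(1/3)
    = 27980 km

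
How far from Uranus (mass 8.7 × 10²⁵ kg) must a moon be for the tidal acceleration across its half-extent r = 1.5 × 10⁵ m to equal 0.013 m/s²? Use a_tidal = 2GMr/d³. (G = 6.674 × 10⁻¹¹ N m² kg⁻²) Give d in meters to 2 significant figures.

2GMr/d³ = a_tidal  ⇒  d = (2GMr / a_tidal)^(1/3)
d = (2 × 6.674×10⁻¹¹ × (8.7 × 10²⁵) × (1.5 × 10⁵) / (0.013))^(1/3)
  = 5.1 × 10⁷ m

5.1 × 10⁷ m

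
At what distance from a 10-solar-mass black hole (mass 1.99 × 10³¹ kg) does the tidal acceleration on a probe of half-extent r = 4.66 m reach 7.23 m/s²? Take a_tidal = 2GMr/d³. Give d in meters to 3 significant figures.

2GMr/d³ = a_tidal  ⇒  d = (2GMr / a_tidal)^(1/3)
d = (2 × 6.674×10⁻¹¹ × (1.99 × 10³¹) × (4.66) / (7.23))^(1/3)
  = 1.20 × 10⁷ m

1.20 × 10⁷ m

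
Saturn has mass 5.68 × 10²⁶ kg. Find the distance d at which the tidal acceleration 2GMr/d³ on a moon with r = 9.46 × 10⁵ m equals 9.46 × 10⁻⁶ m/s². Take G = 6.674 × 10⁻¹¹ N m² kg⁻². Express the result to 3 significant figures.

1.96 × 10⁹ m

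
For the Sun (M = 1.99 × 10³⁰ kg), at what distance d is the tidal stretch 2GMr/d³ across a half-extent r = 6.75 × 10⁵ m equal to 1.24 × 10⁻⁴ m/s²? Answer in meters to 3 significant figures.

1.13 × 10¹⁰ m

2GMr/d³ = a_tidal  ⇒  d = (2GMr / a_tidal)^(1/3)
d = (2 × 6.674×10⁻¹¹ × (1.99 × 10³⁰) × (6.75 × 10⁵) / (1.24 × 10⁻⁴))^(1/3)
  = 1.13 × 10¹⁰ m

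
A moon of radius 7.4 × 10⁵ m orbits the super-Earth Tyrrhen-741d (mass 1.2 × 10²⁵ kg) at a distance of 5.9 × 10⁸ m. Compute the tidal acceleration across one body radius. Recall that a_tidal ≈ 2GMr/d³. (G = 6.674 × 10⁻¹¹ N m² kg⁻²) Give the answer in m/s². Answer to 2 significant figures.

5.8 × 10⁻⁶ m/s²

Δg = 2GMr/d³
   = 2 × (6.674 × 10⁻¹¹) × (1.2 × 10²⁵) × (7.4 × 10⁵) / (5.9 × 10⁸)³
   = 5.8 × 10⁻⁶ m/s²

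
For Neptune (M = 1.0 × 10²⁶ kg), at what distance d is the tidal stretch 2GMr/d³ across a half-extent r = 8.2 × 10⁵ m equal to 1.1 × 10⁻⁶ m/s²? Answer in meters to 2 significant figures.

2.2 × 10⁹ m

2GMr/d³ = a_tidal  ⇒  d = (2GMr / a_tidal)^(1/3)
d = (2 × 6.674×10⁻¹¹ × (1.0 × 10²⁶) × (8.2 × 10⁵) / (1.1 × 10⁻⁶))^(1/3)
  = 2.2 × 10⁹ m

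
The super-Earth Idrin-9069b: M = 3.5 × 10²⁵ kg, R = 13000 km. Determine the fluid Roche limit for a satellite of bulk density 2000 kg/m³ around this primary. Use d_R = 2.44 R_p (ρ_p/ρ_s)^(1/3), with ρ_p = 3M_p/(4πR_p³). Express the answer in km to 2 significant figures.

ρ_p = 3M_p/(4πR_p³) = 3 × (3.5 × 10²⁵) / (4π × (1.3 × 10⁷ m)³) = 3800 kg/m³
d_R = 2.44 × 13000 km × (3800/2000)^(1/3)
    = 39000 km

39000 km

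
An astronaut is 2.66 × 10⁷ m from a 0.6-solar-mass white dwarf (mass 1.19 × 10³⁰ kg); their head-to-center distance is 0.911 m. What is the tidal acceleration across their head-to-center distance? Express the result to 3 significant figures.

7.69 × 10⁻³ m/s²

Δa = 2GMr/d³
   = 2 × (6.674 × 10⁻¹¹) × (1.19 × 10³⁰) × (0.911) / (2.66 × 10⁷)³
   = 7.69 × 10⁻³ m/s²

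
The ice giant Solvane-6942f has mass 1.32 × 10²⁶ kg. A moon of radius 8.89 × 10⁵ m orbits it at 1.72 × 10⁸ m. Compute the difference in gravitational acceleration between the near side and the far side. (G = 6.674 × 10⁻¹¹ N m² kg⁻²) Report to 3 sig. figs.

6.16 × 10⁻³ m/s²

Δg = 4GMr/d³
   = 4 × (6.674 × 10⁻¹¹) × (1.32 × 10²⁶) × (8.89 × 10⁵) / (1.72 × 10⁸)³
   = 6.16 × 10⁻³ m/s²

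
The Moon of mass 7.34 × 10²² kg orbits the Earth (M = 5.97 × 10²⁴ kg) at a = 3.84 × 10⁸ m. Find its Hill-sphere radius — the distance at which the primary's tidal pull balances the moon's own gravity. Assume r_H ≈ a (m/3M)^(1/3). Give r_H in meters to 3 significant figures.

r_H ≈ a (m/3M)^(1/3)
    = (3.84 × 10⁸) × (7.34 × 10²² / (3 × 5.97 × 10²⁴))^(1/3)
    = 6.15 × 10⁷ m

6.15 × 10⁷ m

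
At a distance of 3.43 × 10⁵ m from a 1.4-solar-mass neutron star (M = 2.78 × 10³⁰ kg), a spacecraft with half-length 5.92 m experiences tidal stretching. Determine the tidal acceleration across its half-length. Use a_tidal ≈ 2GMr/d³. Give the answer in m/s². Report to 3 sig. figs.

5.44 × 10⁴ m/s²

Δa = 2GMr/d³
   = 2 × (6.674 × 10⁻¹¹) × (2.78 × 10³⁰) × (5.92) / (3.43 × 10⁵)³
   = 5.44 × 10⁴ m/s²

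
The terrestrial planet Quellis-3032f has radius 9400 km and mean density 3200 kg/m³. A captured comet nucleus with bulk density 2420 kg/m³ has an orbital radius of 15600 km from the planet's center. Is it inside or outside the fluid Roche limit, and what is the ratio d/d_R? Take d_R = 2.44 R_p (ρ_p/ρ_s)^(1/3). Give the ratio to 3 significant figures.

inside; d/d_R ≈ 0.620

d_R = 2.44 × (9400 km) × (3200/2420)^(1/3) = 25170 km
d/d_R = (15600) / (25170) = 0.620
Since d/d_R < 1, the body is inside the Roche limit.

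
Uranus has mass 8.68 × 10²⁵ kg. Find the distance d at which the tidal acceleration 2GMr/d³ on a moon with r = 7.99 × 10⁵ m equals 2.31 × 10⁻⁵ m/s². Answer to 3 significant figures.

7.37 × 10⁸ m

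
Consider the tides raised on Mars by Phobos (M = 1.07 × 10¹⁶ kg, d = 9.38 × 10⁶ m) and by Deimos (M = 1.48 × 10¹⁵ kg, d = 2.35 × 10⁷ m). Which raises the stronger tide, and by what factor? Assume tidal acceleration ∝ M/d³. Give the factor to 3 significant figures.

The tide-raising term goes as M/d³ (the gradient of a 1/d² field).
Phobos: (1.07 × 10¹⁶) / (9.38 × 10⁶)³ = 1.297 × 10⁻⁵
Deimos: (1.48 × 10¹⁵) / (2.35 × 10⁷)³ = 1.140 × 10⁻⁷
Ratio (larger/smaller) = 114

Phobos, by a factor of ≈ 114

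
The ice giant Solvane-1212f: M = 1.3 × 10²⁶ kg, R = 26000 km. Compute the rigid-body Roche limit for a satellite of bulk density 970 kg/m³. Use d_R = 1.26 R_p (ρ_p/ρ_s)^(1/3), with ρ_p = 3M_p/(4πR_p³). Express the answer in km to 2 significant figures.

40000 km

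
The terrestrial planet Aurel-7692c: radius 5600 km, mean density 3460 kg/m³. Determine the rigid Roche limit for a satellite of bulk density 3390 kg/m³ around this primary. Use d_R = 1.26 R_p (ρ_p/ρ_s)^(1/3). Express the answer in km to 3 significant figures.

d_R = 1.26 × 5600 km × (3460/3390)^(1/3)
    = 7100 km

7100 km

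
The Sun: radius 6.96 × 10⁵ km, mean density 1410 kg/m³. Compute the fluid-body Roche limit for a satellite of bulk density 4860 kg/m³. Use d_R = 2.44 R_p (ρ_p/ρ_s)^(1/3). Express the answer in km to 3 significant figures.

1.12 × 10⁶ km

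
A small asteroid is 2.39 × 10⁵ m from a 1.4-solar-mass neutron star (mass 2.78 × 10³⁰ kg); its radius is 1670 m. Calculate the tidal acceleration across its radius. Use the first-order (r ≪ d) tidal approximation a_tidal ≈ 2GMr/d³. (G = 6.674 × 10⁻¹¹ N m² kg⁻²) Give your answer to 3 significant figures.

4.54 × 10⁷ m/s²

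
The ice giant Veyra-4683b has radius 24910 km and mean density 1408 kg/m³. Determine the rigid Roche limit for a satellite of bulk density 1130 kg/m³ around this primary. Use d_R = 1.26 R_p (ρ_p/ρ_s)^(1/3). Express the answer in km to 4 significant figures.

d_R = 1.26 × 24910 km × (1408/1130)^(1/3)
    = 33770 km

33770 km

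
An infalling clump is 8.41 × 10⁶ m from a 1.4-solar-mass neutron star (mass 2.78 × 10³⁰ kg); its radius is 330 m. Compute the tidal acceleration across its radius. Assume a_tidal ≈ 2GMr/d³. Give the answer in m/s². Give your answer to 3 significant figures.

Δg = 2GMr/d³
   = 2 × (6.674 × 10⁻¹¹) × (2.78 × 10³⁰) × (330) / (8.41 × 10⁶)³
   = 2.06 × 10² m/s²

2.06 × 10² m/s²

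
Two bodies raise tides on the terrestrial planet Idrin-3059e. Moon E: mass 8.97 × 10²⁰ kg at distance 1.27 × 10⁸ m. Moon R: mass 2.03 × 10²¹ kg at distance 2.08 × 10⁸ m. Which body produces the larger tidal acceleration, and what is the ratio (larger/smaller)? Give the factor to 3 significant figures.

Compare M/d³ for the two perturbers:
Moon E: (8.97 × 10²⁰) / (1.27 × 10⁸)³ = 4.379 × 10⁻⁴
Moon R: (2.03 × 10²¹) / (2.08 × 10⁸)³ = 2.256 × 10⁻⁴
Ratio (larger/smaller) = 1.94

Moon E, by a factor of ≈ 1.94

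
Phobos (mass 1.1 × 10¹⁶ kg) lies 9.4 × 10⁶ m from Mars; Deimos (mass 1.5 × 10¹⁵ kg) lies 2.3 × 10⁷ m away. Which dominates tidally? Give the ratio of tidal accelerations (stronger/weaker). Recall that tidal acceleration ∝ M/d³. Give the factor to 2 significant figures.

Tidal stretch scales as M/d³; compute that for each body.
Phobos: (1.1 × 10¹⁶) / (9.4 × 10⁶)³ = 1.324 × 10⁻⁵
Deimos: (1.5 × 10¹⁵) / (2.3 × 10⁷)³ = 1.233 × 10⁻⁷
Ratio (larger/smaller) = 110

Phobos, by a factor of ≈ 110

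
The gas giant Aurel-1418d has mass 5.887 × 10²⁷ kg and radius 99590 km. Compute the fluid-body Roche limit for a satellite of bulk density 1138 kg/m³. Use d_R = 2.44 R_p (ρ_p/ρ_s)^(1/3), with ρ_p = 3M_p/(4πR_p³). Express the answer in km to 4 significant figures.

ρ_p = 3M_p/(4πR_p³) = 3 × (5.887 × 10²⁷) / (4π × (9.959 × 10⁷ m)³) = 1423 kg/m³
d_R = 2.44 × 99590 km × (1423/1138)^(1/3)
    = 2.618 × 10⁵ km

2.618 × 10⁵ km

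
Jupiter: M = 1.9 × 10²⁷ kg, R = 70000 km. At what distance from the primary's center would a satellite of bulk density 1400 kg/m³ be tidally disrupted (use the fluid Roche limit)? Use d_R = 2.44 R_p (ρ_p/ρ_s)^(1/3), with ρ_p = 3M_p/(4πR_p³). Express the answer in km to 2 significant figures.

ρ_p = 3M_p/(4πR_p³) = 3 × (1.9 × 10²⁷) / (4π × (7.0 × 10⁷ m)³) = 1300 kg/m³
d_R = 2.44 × 70000 km × (1300/1400)^(1/3)
    = 1.7 × 10⁵ km

1.7 × 10⁵ km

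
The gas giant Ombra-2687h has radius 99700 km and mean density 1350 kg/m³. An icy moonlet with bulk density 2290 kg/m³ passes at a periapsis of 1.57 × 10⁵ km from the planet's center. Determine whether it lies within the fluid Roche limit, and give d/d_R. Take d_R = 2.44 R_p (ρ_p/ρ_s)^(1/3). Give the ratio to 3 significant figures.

d_R = 2.44 × (99700 km) × (1350/2290)^(1/3) = 2.040 × 10⁵ km
d/d_R = (1.57 × 10⁵) / (2.040 × 10⁵) = 0.770
Since d/d_R < 1, the body is inside the Roche limit.

inside; d/d_R ≈ 0.770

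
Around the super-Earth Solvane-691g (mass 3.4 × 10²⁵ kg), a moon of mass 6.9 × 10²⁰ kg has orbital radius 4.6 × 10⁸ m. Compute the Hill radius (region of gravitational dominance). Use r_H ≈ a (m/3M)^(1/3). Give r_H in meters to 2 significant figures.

8.7 × 10⁶ m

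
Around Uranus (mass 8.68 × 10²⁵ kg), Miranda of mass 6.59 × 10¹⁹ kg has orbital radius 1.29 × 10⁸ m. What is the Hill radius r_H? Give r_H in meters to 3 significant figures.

8.16 × 10⁵ m

r_H ≈ a (m/3M)^(1/3)
    = (1.29 × 10⁸) × (6.59 × 10¹⁹ / (3 × 8.68 × 10²⁵))^(1/3)
    = 8.16 × 10⁵ m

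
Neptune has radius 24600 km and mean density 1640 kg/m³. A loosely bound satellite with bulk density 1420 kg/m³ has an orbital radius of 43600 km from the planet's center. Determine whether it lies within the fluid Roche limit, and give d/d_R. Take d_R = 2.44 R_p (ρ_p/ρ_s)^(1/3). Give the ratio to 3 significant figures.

d_R = 2.44 × (24600 km) × (1640/1420)^(1/3) = 62980 km
d/d_R = (43600) / (62980) = 0.692
Since d/d_R < 1, the body is inside the Roche limit.

inside; d/d_R ≈ 0.692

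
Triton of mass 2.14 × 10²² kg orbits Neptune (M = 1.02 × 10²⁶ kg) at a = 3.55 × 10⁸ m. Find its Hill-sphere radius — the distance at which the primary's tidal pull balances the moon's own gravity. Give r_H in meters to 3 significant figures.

r_H ≈ a (m/3M)^(1/3)
    = (3.55 × 10⁸) × (2.14 × 10²² / (3 × 1.02 × 10²⁶))^(1/3)
    = 1.46 × 10⁷ m

1.46 × 10⁷ m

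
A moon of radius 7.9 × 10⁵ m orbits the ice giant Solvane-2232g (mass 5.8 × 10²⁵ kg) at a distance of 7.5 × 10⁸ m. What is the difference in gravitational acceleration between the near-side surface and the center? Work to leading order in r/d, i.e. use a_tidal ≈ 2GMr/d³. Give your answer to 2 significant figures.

1.4 × 10⁻⁵ m/s²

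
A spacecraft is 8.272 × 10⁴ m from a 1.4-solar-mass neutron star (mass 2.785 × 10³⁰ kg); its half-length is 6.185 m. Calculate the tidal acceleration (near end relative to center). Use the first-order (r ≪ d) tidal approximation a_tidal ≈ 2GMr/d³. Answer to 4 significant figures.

4.062 × 10⁶ m/s²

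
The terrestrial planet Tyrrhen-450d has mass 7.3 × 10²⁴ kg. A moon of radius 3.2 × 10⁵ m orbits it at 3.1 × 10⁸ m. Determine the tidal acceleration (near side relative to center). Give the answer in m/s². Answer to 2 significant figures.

Δg = 2GMr/d³
   = 2 × (6.674 × 10⁻¹¹) × (7.3 × 10²⁴) × (3.2 × 10⁵) / (3.1 × 10⁸)³
   = 1.0 × 10⁻⁵ m/s²

1.0 × 10⁻⁵ m/s²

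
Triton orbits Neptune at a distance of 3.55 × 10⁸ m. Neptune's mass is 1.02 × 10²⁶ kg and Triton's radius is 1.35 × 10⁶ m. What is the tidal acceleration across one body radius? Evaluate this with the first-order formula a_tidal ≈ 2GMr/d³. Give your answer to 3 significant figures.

Since r ≪ d, expand the inverse-square field across one radius to get the leading 2GMr/d³ term.
a_tidal = 2GMr/d³
        = 2 × (6.674 × 10⁻¹¹) × (1.02 × 10²⁶) × (1.35 × 10⁶) / (3.55 × 10⁸)³
        = 4.11 × 10⁻⁴ m/s²

4.11 × 10⁻⁴ m/s²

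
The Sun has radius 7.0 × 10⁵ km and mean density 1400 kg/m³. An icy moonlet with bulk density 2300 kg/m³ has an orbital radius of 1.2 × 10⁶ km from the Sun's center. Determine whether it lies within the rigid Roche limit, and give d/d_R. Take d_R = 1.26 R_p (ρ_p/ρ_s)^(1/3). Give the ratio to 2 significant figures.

outside; d/d_R ≈ 1.6

d_R = 1.26 × (7.0 × 10⁵ km) × (1400/2300)^(1/3) = 7.475 × 10⁵ km
d/d_R = (1.2 × 10⁶) / (7.475 × 10⁵) = 1.6
Since d/d_R > 1, the body is outside the Roche limit.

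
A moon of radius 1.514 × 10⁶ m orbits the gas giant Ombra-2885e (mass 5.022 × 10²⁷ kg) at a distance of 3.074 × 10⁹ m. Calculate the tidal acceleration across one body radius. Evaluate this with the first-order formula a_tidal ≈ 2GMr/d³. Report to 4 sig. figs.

3.494 × 10⁻⁵ m/s²

The tidal stretch is the gradient of GM/d² times the body's extent r, hence the 1/d³ dependence.
Δa = 2GMr/d³
   = 2 × (6.674 × 10⁻¹¹) × (5.022 × 10²⁷) × (1.514 × 10⁶) / (3.074 × 10⁹)³
   = 3.494 × 10⁻⁵ m/s²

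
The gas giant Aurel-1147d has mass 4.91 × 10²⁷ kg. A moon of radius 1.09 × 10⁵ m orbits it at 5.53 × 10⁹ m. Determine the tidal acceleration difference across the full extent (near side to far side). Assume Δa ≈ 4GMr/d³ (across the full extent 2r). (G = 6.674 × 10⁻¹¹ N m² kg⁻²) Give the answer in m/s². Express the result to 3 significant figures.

8.45 × 10⁻⁷ m/s²

Δa = 4GMr/d³
   = 4 × (6.674 × 10⁻¹¹) × (4.91 × 10²⁷) × (1.09 × 10⁵) / (5.53 × 10⁹)³
   = 8.45 × 10⁻⁷ m/s²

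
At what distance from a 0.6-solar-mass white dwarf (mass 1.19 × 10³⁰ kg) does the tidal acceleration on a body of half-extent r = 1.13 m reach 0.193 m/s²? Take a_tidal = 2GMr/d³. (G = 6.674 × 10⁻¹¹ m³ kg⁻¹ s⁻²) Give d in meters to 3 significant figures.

9.76 × 10⁶ m

2GMr/d³ = a_tidal  ⇒  d = (2GMr / a_tidal)^(1/3)
d = (2 × 6.674×10⁻¹¹ × (1.19 × 10³⁰) × (1.13) / (0.193))^(1/3)
  = 9.76 × 10⁶ m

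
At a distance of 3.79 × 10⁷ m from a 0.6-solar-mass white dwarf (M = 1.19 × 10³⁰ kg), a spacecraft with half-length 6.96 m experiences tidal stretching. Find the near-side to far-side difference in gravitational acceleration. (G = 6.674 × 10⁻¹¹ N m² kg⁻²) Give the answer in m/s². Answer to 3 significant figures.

Differencing GM/(d−r)² and GM/(d+r)² to first order in r/d gives 4GMr/d³.
Δg = 4GMr/d³
   = 4 × (6.674 × 10⁻¹¹) × (1.19 × 10³⁰) × (6.96) / (3.79 × 10⁷)³
   = 4.06 × 10⁻² m/s²

4.06 × 10⁻² m/s²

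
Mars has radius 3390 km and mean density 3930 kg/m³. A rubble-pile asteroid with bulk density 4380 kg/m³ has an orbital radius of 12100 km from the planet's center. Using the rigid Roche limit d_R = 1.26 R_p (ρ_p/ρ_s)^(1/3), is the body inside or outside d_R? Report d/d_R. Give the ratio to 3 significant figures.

d_R = 1.26 × (3390 km) × (3930/4380)^(1/3) = 4120 km
d/d_R = (12100) / (4120) = 2.94
Since d/d_R > 1, the body is outside the Roche limit.

outside; d/d_R ≈ 2.94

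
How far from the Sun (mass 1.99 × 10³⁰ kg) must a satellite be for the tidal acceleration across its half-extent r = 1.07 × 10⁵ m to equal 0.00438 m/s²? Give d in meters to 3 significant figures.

1.87 × 10⁹ m

2GMr/d³ = a_tidal  ⇒  d = (2GMr / a_tidal)^(1/3)
d = (2 × 6.674×10⁻¹¹ × (1.99 × 10³⁰) × (1.07 × 10⁵) / (0.00438))^(1/3)
  = 1.87 × 10⁹ m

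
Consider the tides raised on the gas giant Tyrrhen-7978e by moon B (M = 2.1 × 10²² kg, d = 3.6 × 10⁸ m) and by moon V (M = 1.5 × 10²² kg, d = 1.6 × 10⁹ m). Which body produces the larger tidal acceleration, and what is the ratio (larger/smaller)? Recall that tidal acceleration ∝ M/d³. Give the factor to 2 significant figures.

Moon B, by a factor of ≈ 120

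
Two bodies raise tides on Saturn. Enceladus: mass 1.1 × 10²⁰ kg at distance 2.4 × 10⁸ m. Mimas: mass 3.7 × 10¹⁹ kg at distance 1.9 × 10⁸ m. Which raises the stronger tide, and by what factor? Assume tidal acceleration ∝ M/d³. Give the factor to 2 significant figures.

The tide-raising term goes as M/d³ (the gradient of a 1/d² field).
Enceladus: (1.1 × 10²⁰) / (2.4 × 10⁸)³ = 7.957 × 10⁻⁶
Mimas: (3.7 × 10¹⁹) / (1.9 × 10⁸)³ = 5.394 × 10⁻⁶
Ratio (larger/smaller) = 1.5

Enceladus, by a factor of ≈ 1.5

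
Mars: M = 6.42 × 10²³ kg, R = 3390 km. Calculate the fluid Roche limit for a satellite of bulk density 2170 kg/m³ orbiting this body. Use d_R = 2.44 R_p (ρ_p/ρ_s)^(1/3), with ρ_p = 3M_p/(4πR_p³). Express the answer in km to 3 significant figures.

ρ_p = 3M_p/(4πR_p³) = 3 × (6.42 × 10²³) / (4π × (3.39 × 10⁶ m)³) = 3930 kg/m³
d_R = 2.44 × 3390 km × (3930/2170)^(1/3)
    = 10100 km

10100 km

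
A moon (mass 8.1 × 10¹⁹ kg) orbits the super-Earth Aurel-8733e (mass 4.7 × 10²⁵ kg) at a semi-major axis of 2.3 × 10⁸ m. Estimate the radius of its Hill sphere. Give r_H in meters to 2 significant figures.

r_H ≈ a (m/3M)^(1/3)
    = (2.3 × 10⁸) × (8.1 × 10¹⁹ / (3 × 4.7 × 10²⁵))^(1/3)
    = 1.9 × 10⁶ m

1.9 × 10⁶ m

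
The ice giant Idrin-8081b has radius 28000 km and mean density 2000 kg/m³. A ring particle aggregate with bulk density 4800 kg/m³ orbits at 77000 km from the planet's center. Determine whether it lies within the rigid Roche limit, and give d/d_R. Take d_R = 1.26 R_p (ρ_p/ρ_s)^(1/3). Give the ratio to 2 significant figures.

d_R = 1.26 × (28000 km) × (2000/4800)^(1/3) = 26350 km
d/d_R = (77000) / (26350) = 2.9
Since d/d_R > 1, the body is outside the Roche limit.

outside; d/d_R ≈ 2.9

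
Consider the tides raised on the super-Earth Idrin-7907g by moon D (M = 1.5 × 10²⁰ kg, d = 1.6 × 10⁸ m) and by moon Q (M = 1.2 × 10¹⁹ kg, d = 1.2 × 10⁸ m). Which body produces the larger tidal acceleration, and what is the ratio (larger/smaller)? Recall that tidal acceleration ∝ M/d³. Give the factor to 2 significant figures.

Moon D, by a factor of ≈ 5.3

Compare M/d³ for the two perturbers:
Moon D: (1.5 × 10²⁰) / (1.6 × 10⁸)³ = 3.662 × 10⁻⁵
Moon Q: (1.2 × 10¹⁹) / (1.2 × 10⁸)³ = 6.944 × 10⁻⁶
Ratio (larger/smaller) = 5.3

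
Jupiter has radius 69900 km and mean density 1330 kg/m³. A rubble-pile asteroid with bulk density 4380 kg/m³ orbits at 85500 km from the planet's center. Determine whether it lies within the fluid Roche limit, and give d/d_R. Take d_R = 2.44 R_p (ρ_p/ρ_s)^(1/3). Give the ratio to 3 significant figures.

d_R = 2.44 × (69900 km) × (1330/4380)^(1/3) = 1.146 × 10⁵ km
d/d_R = (85500) / (1.146 × 10⁵) = 0.746
Since d/d_R < 1, the body is inside the Roche limit.

inside; d/d_R ≈ 0.746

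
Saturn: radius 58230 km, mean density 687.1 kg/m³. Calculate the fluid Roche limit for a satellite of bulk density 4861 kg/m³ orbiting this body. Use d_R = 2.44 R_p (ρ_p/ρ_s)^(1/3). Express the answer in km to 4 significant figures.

d_R = 2.44 × 58230 km × (687.1/4861)^(1/3)
    = 74010 km

74010 km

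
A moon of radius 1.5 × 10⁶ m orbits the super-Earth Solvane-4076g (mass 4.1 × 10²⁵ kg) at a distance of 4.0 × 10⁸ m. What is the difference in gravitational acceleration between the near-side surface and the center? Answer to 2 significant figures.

1.3 × 10⁻⁴ m/s²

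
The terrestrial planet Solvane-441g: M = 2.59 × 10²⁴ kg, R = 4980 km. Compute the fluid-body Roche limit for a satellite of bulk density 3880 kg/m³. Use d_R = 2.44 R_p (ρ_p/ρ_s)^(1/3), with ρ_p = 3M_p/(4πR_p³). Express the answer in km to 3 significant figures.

ρ_p = 3M_p/(4πR_p³) = 3 × (2.59 × 10²⁴) / (4π × (4.98 × 10⁶ m)³) = 5010 kg/m³
d_R = 2.44 × 4980 km × (5010/3880)^(1/3)
    = 13200 km

13200 km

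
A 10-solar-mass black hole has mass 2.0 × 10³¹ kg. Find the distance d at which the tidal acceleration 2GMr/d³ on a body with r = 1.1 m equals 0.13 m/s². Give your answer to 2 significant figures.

2.8 × 10⁷ m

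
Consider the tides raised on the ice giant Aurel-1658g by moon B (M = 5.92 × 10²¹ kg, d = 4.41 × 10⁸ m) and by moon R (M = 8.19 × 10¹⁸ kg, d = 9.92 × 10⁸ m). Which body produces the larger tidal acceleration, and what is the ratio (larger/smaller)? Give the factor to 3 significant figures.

Compare M/d³ for the two perturbers:
Moon B: (5.92 × 10²¹) / (4.41 × 10⁸)³ = 6.902 × 10⁻⁵
Moon R: (8.19 × 10¹⁸) / (9.92 × 10⁸)³ = 8.390 × 10⁻⁹
Ratio (larger/smaller) = 8230

Moon B, by a factor of ≈ 8230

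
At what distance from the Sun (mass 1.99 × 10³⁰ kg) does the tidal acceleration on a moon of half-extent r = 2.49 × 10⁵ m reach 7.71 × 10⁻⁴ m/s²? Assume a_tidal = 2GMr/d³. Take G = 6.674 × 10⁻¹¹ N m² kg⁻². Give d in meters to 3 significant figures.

2GMr/d³ = a_tidal  ⇒  d = (2GMr / a_tidal)^(1/3)
d = (2 × 6.674×10⁻¹¹ × (1.99 × 10³⁰) × (2.49 × 10⁵) / (7.71 × 10⁻⁴))^(1/3)
  = 4.41 × 10⁹ m

4.41 × 10⁹ m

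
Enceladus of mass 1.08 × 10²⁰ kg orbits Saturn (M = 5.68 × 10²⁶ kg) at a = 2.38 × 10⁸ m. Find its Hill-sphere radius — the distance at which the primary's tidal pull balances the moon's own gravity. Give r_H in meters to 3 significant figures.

r_H ≈ a (m/3M)^(1/3)
    = (2.38 × 10⁸) × (1.08 × 10²⁰ / (3 × 5.68 × 10²⁶))^(1/3)
    = 9.49 × 10⁵ m

9.49 × 10⁵ m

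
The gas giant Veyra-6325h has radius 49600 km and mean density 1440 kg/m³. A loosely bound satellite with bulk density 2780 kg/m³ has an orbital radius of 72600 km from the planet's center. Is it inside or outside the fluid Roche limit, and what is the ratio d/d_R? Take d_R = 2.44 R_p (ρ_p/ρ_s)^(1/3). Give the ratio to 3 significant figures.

inside; d/d_R ≈ 0.747

d_R = 2.44 × (49600 km) × (1440/2780)^(1/3) = 97200 km
d/d_R = (72600) / (97200) = 0.747
Since d/d_R < 1, the body is inside the Roche limit.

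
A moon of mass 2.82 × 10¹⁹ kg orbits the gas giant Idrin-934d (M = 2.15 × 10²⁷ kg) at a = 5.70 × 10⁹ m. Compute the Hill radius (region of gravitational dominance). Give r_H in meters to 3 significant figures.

r_H ≈ a (m/3M)^(1/3)
    = (5.70 × 10⁹) × (2.82 × 10¹⁹ / (3 × 2.15 × 10²⁷))^(1/3)
    = 9.32 × 10⁶ m

9.32 × 10⁶ m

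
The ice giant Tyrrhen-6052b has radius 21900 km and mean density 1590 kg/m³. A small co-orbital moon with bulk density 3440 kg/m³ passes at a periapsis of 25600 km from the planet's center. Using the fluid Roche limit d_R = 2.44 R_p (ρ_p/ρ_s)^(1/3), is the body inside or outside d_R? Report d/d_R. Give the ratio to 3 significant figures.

inside; d/d_R ≈ 0.620

d_R = 2.44 × (21900 km) × (1590/3440)^(1/3) = 41320 km
d/d_R = (25600) / (41320) = 0.620
Since d/d_R < 1, the body is inside the Roche limit.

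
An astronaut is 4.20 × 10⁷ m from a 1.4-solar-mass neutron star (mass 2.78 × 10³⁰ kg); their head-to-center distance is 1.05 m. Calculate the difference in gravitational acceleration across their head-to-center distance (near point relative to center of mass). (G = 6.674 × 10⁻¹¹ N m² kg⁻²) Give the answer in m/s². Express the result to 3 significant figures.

5.26 × 10⁻³ m/s²

Since r ≪ d, expand the inverse-square field across one radius to get the leading 2GMr/d³ term.
a_tidal = 2GMr/d³
        = 2 × (6.674 × 10⁻¹¹) × (2.78 × 10³⁰) × (1.05) / (4.20 × 10⁷)³
        = 5.26 × 10⁻³ m/s²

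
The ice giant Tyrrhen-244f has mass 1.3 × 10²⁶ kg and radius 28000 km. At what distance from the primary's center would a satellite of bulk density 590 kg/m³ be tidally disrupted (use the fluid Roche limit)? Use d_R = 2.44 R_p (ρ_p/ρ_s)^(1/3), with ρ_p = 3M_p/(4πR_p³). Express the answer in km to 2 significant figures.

91000 km

ρ_p = 3M_p/(4πR_p³) = 3 × (1.3 × 10²⁶) / (4π × (2.8 × 10⁷ m)³) = 1400 kg/m³
d_R = 2.44 × 28000 km × (1400/590)^(1/3)
    = 91000 km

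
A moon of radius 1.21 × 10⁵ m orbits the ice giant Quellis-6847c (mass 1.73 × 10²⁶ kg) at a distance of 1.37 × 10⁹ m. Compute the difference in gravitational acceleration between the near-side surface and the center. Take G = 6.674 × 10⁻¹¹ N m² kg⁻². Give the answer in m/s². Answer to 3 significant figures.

1.09 × 10⁻⁶ m/s²

a_tidal = 2GMr/d³
        = 2 × (6.674 × 10⁻¹¹) × (1.73 × 10²⁶) × (1.21 × 10⁵) / (1.37 × 10⁹)³
        = 1.09 × 10⁻⁶ m/s²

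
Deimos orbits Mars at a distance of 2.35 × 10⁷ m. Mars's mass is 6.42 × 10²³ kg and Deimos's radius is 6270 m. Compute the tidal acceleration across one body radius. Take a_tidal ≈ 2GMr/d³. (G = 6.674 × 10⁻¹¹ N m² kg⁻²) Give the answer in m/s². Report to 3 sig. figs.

a_tidal = 2GMr/d³
        = 2 × (6.674 × 10⁻¹¹) × (6.42 × 10²³) × (6270) / (2.35 × 10⁷)³
        = 4.14 × 10⁻⁵ m/s²

4.14 × 10⁻⁵ m/s²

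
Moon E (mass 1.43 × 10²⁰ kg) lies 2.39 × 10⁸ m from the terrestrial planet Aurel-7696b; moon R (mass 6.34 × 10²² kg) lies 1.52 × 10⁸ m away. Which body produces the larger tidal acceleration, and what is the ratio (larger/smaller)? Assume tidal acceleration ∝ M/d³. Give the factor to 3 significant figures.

The tide-raising term goes as M/d³ (the gradient of a 1/d² field).
Moon E: (1.43 × 10²⁰) / (2.39 × 10⁸)³ = 1.047 × 10⁻⁵
Moon R: (6.34 × 10²²) / (1.52 × 10⁸)³ = 1.805 × 10⁻²
Ratio (larger/smaller) = 1720

Moon R, by a factor of ≈ 1720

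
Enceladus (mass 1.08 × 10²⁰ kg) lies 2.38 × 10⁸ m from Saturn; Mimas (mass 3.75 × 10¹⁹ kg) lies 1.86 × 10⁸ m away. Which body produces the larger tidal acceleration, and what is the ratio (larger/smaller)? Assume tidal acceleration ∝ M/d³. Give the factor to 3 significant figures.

Enceladus, by a factor of ≈ 1.37

Tidal acceleration ∝ M/d³, so compare M/d³ for each.
Enceladus: (1.08 × 10²⁰) / (2.38 × 10⁸)³ = 8.011 × 10⁻⁶
Mimas: (3.75 × 10¹⁹) / (1.86 × 10⁸)³ = 5.828 × 10⁻⁶
Ratio (larger/smaller) = 1.37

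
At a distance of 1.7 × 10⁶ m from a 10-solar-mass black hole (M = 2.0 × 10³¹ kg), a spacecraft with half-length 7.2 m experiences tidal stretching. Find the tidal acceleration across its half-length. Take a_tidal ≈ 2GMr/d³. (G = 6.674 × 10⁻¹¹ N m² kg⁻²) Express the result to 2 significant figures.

Δg = 2GMr/d³
   = 2 × (6.674 × 10⁻¹¹) × (2.0 × 10³¹) × (7.2) / (1.7 × 10⁶)³
   = 3.9 × 10³ m/s²

3.9 × 10³ m/s²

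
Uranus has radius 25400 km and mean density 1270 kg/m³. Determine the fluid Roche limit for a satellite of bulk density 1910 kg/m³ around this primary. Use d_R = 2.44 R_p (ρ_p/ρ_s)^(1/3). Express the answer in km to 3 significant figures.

54100 km

d_R = 2.44 × 25400 km × (1270/1910)^(1/3)
    = 54100 km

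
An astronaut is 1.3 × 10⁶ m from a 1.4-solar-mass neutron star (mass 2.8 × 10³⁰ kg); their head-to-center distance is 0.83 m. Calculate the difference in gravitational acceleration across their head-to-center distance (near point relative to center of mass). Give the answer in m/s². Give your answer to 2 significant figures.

Δa = 2GMr/d³
   = 2 × (6.674 × 10⁻¹¹) × (2.8 × 10³⁰) × (0.83) / (1.3 × 10⁶)³
   = 1.4 × 10² m/s²

1.4 × 10² m/s²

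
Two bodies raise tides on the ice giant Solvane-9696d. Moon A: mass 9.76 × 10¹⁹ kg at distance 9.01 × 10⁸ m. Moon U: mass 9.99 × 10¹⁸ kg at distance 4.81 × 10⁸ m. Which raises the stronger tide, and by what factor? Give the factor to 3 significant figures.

Moon A, by a factor of ≈ 1.49

Compare M/d³ for the two perturbers:
Moon A: (9.76 × 10¹⁹) / (9.01 × 10⁸)³ = 1.334 × 10⁻⁷
Moon U: (9.99 × 10¹⁸) / (4.81 × 10⁸)³ = 8.977 × 10⁻⁸
Ratio (larger/smaller) = 1.49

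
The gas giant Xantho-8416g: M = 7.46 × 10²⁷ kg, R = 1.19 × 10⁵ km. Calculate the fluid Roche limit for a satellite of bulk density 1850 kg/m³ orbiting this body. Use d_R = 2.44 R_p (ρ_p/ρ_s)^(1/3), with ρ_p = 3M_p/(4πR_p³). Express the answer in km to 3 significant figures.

ρ_p = 3M_p/(4πR_p³) = 3 × (7.46 × 10²⁷) / (4π × (1.19 × 10⁸ m)³) = 1060 kg/m³
d_R = 2.44 × 1.19 × 10⁵ km × (1060/1850)^(1/3)
    = 2.41 × 10⁵ km

2.41 × 10⁵ km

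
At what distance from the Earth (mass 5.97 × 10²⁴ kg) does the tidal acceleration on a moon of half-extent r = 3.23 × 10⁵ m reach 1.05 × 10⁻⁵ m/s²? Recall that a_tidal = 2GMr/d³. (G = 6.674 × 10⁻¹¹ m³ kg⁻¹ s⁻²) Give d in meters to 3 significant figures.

2GMr/d³ = a_tidal  ⇒  d = (2GMr / a_tidal)^(1/3)
d = (2 × 6.674×10⁻¹¹ × (5.97 × 10²⁴) × (3.23 × 10⁵) / (1.05 × 10⁻⁵))^(1/3)
  = 2.90 × 10⁸ m

2.90 × 10⁸ m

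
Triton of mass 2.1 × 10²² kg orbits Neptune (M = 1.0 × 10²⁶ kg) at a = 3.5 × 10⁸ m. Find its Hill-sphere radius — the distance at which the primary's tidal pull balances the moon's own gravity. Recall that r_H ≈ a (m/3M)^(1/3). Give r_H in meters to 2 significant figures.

r_H ≈ a (m/3M)^(1/3)
    = (3.5 × 10⁸) × (2.1 × 10²² / (3 × 1.0 × 10²⁶))^(1/3)
    = 1.4 × 10⁷ m

1.4 × 10⁷ m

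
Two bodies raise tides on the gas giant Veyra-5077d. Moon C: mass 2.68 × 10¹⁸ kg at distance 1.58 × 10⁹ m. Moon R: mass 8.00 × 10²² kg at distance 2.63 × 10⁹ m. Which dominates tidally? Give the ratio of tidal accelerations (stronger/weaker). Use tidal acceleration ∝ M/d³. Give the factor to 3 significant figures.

Moon R, by a factor of ≈ 6470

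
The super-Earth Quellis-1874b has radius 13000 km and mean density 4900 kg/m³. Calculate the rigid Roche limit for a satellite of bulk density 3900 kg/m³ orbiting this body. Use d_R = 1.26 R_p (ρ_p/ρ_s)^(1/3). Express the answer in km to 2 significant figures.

18000 km

d_R = 1.26 × 13000 km × (4900/3900)^(1/3)
    = 18000 km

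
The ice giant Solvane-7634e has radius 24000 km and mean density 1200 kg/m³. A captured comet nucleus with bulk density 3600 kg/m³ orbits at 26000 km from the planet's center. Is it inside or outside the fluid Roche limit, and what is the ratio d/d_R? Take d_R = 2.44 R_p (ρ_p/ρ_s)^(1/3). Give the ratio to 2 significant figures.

inside; d/d_R ≈ 0.64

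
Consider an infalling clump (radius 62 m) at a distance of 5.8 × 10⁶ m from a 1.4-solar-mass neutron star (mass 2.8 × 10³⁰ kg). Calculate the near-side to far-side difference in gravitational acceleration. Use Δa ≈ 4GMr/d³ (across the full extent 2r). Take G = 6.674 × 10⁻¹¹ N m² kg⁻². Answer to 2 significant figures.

2.4 × 10² m/s²

a_tidal = 4GMr/d³
        = 4 × (6.674 × 10⁻¹¹) × (2.8 × 10³⁰) × (62) / (5.8 × 10⁶)³
        = 2.4 × 10² m/s²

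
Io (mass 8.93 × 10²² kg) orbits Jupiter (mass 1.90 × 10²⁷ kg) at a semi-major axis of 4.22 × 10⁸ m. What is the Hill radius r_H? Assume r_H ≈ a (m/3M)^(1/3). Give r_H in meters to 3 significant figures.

r_H ≈ a (m/3M)^(1/3)
    = (4.22 × 10⁸) × (8.93 × 10²² / (3 × 1.90 × 10²⁷))^(1/3)
    = 1.06 × 10⁷ m

1.06 × 10⁷ m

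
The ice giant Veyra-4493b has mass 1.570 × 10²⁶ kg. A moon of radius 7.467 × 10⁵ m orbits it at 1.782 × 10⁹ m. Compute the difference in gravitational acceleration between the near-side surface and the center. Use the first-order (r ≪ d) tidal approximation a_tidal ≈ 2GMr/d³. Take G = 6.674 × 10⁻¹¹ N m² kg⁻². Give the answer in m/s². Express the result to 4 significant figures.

a_tidal = 2GMr/d³
        = 2 × (6.674 × 10⁻¹¹) × (1.570 × 10²⁶) × (7.467 × 10⁵) / (1.782 × 10⁹)³
        = 2.765 × 10⁻⁶ m/s²

2.765 × 10⁻⁶ m/s²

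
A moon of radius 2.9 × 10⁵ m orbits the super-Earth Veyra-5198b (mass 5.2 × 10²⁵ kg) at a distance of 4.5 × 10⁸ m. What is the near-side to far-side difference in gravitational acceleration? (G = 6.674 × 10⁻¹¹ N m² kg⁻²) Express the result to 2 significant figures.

4.4 × 10⁻⁵ m/s²

The field gradient is 2GM/d³; across the full diameter 2r the difference is 4GMr/d³.
a_tidal = 4GMr/d³
        = 4 × (6.674 × 10⁻¹¹) × (5.2 × 10²⁵) × (2.9 × 10⁵) / (4.5 × 10⁸)³
        = 4.4 × 10⁻⁵ m/s²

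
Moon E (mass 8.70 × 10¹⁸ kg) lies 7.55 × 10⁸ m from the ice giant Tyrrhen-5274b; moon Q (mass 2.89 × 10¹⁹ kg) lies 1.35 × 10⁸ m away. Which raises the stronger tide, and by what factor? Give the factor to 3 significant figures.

The tide-raising term goes as M/d³ (the gradient of a 1/d² field).
Moon E: (8.70 × 10¹⁸) / (7.55 × 10⁸)³ = 2.022 × 10⁻⁸
Moon Q: (2.89 × 10¹⁹) / (1.35 × 10⁸)³ = 1.175 × 10⁻⁵
Ratio (larger/smaller) = 581

Moon Q, by a factor of ≈ 581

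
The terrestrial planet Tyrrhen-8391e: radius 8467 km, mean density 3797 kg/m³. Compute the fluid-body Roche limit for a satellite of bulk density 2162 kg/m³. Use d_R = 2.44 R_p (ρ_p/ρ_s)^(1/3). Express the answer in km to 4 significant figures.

24930 km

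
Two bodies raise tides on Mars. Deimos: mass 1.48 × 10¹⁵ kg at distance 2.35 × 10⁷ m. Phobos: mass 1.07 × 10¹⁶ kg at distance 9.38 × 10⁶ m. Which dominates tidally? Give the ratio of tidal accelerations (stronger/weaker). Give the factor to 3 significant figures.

Phobos, by a factor of ≈ 114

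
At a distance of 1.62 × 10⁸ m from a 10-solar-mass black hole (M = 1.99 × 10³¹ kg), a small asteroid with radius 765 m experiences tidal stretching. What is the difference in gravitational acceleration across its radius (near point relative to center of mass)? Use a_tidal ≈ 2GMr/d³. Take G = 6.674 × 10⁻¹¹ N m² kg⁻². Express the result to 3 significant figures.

4.78 × 10⁻¹ m/s²

a_tidal = 2GMr/d³
        = 2 × (6.674 × 10⁻¹¹) × (1.99 × 10³¹) × (765) / (1.62 × 10⁸)³
        = 4.78 × 10⁻¹ m/s²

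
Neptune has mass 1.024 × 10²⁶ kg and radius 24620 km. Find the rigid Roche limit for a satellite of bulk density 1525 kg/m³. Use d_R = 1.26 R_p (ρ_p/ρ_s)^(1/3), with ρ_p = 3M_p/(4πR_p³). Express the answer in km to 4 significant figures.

ρ_p = 3M_p/(4πR_p³) = 3 × (1.024 × 10²⁶) / (4π × (2.462 × 10⁷ m)³) = 1638 kg/m³
d_R = 1.26 × 24620 km × (1638/1525)^(1/3)
    = 31770 km

31770 km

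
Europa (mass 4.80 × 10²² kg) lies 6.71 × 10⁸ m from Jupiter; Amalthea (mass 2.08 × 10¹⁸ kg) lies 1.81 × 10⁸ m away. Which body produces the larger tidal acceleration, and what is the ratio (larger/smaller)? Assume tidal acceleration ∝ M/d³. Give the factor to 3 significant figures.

Europa, by a factor of ≈ 453

Tidal stretch scales as M/d³; compute that for each body.
Europa: (4.80 × 10²²) / (6.71 × 10⁸)³ = 1.589 × 10⁻⁴
Amalthea: (2.08 × 10¹⁸) / (1.81 × 10⁸)³ = 3.508 × 10⁻⁷
Ratio (larger/smaller) = 453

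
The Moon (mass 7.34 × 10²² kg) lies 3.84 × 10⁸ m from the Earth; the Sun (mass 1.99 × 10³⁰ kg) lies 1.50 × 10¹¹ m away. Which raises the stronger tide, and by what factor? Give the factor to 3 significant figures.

The Moon, by a factor of ≈ 2.20

Tidal acceleration ∝ M/d³, so compare M/d³ for each.
The Moon: (7.34 × 10²²) / (3.84 × 10⁸)³ = 1.296 × 10⁻³
The Sun: (1.99 × 10³⁰) / (1.50 × 10¹¹)³ = 5.896 × 10⁻⁴
Ratio (larger/smaller) = 2.20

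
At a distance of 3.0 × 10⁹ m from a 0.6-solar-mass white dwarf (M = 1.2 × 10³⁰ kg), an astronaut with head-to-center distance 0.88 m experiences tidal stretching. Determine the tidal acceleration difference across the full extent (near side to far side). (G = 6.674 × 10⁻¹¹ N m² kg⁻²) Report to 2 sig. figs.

1.0 × 10⁻⁸ m/s²

Δg = 4GMr/d³
   = 4 × (6.674 × 10⁻¹¹) × (1.2 × 10³⁰) × (0.88) / (3.0 × 10⁹)³
   = 1.0 × 10⁻⁸ m/s²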